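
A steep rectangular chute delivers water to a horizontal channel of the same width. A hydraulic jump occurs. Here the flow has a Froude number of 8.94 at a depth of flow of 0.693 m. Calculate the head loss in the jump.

ΔE = 19.8 m

Fr₁ = 8.94 (given).
Sequent-depth ratio: y₂/y₁ = ½[√(1 + 8Fr₁²) − 1] = ½[√640.4 − 1] = 12.2.
y₂ = 12.2 × 0.693 = 8.42 m.
Head loss: ΔE = (y₂ − y₁)³/(4y₁y₂) = (8.42 − 0.693)³/(4×0.693×8.42) = 462/23.3 = 19.8 m.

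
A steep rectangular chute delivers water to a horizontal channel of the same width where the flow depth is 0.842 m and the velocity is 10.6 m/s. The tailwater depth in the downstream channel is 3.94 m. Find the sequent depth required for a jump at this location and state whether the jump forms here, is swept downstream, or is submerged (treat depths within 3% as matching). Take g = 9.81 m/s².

Fr₁ = V₁/√(g·y₁) = 10.6/√(9.81×0.842) = 3.69.
Sequent-depth ratio: y₂/y₁ = ½[√(1 + 8Fr₁²) − 1] = ½[√109.8 − 1] = 4.74.
y₂ = 4.74 × 0.842 = 3.99 m.
Tailwater y_tw = 3.94 m: y_tw ≈ y₂, so the jump forms here.

y₂ = 3.99 m; the jump forms here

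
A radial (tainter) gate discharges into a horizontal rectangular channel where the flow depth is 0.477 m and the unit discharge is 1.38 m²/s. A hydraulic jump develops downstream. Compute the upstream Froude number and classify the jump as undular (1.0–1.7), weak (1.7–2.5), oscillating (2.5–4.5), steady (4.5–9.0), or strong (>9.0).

V₁ = q/y₁ = 1.38/0.477 = 2.89 m/s. Fr₁ = V₁/√(g·y₁) = 2.89/√(9.81×0.477) = 1.34.
Fr₁ = 1.34 lies in the undular range.

Fr₁ = 1.34; undular jump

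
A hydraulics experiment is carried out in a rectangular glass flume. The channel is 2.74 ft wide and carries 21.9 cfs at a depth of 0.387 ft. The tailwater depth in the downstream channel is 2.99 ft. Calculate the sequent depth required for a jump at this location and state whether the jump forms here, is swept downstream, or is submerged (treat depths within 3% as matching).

q = Q/b = 21.9/2.74 = 7.99 ft²/s; V₁ = q/y₁ = 20.7 ft/s. Fr₁ = V₁/√(g·y₁) = 5.85.
Conjugate-depth relation: y₂/y₁ = ½[√(1 + 8Fr₁²) − 1] = ½[√274.8 − 1] = 7.79.
y₂ = 7.79 × 0.387 = 3.01 ft.
Tailwater y_tw = 2.99 ft: y_tw ≈ y₂, so the jump forms here.

y₂ = 3.01 ft; the jump forms here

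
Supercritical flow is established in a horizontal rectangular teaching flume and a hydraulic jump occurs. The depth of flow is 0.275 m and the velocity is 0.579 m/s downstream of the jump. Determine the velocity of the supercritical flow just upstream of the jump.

V₁ = 2.81 m/s

Fr₂ = V₂/√(g·y₂) = 0.579/√(9.81×0.275) = 0.353.
Since the conjugate-depth ratio holds either way, y₁/y₂ = ½[√(1 + 8Fr₂²) − 1] = ½[√1.994 − 1] = 0.206.
y₁ = 0.206 × 0.275 = 0.0567 m.
V₁ = q/y₁ = 0.159/0.0567 = 2.81 m/s.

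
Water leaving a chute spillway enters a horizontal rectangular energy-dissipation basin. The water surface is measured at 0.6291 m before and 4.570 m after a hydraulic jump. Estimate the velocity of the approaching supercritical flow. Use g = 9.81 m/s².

V₁ = 13.61 m/s

For a rectangular channel the momentum equation gives q² = ½·g·y₁·y₂·(y₁ + y₂) = ½×9.81×0.6291×4.570×5.199 = 73.32.
q = √73.32 = 8.563 m²/s.
V₁ = q/y₁ = 8.563/0.6291 = 13.61 m/s.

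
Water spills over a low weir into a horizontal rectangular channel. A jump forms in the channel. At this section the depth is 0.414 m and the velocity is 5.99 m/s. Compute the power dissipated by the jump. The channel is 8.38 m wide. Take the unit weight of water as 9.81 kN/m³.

P = 115 kW

Fr₁ = V₁/√(g·y₁) = 5.99/√(9.81×0.414) = 2.97.
By Bélanger, y₂/y₁ = ½[√(1 + 8Fr₁²) − 1] = ½[√71.68 − 1] = 3.73.
y₂ = 3.73 × 0.414 = 1.55 m.
q = V₁·y₁ = 5.99 × 0.414 = 2.48 m²/s. V₂ = q/y₂ = 2.48/1.55 = 1.60 m/s. E₁ = y₁ + V₁²/2g = 2.24 m; E₂ = y₂ + V₂²/2g = 1.68 m. ΔE = E₁ − E₂ = 0.566 m.
Q = q·b = 2.48 × 8.38 = 20.8 m³/s. P = γ·Q·ΔE = 9.81 × 20.8 × 0.566 = 115 kW.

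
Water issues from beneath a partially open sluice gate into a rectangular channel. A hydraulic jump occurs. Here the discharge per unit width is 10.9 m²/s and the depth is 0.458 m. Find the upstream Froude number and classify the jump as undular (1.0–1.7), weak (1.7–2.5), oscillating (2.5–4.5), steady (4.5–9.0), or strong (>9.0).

Fr₁ = 11.2; strong jump

V₁ = q/y₁ = 10.9/0.458 = 23.8 m/s. Fr₁ = V₁/√(g·y₁) = 23.8/√(9.81×0.458) = 11.2.
Fr₁ = 11.2 lies in the strong range.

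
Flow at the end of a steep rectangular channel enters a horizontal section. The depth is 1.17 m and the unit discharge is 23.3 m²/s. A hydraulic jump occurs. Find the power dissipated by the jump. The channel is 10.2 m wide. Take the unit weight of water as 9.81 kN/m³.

P = 27732 kW

V₁ = q/y₁ = 23.3/1.17 = 19.9 m/s. Fr₁ = V₁/√(g·y₁) = 19.9/√(9.81×1.17) = 5.88.
Conjugate-depth relation: y₂/y₁ = ½[√(1 + 8Fr₁²) − 1] = ½[√277.4 − 1] = 7.83.
y₂ = 7.83 × 1.17 = 9.16 m.
Head loss: ΔE = (y₂ − y₁)³/(4y₁y₂) = (9.16 − 1.17)³/(4×1.17×9.16) = 510/42.9 = 11.9 m.
Q = q·b = 23.3 × 10.2 = 238 m³/s. P = γ·Q·ΔE = 9.81 × 238 × 11.9 = 27732 kW.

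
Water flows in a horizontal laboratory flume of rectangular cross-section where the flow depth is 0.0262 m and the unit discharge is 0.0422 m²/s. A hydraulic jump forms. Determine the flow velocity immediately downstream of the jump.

V₁ = q/y₁ = 0.0422/0.0262 = 1.61 m/s. Fr₁ = V₁/√(g·y₁) = 1.61/√(9.81×0.0262) = 3.18.
From the momentum equation for a rectangular channel, y₂/y₁ = ½[√(1 + 8Fr₁²) − 1] = ½[√81.75 − 1] = 4.02.
y₂ = 4.02 × 0.0262 = 0.105 m.
V₂ = q/y₂ = 0.0422/0.105 = 0.401 m/s.

V₂ = 0.401 m/s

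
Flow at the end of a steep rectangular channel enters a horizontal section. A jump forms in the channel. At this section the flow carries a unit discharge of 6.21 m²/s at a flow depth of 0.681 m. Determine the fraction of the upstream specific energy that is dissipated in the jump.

V₁ = q/y₁ = 6.21/0.681 = 9.12 m/s. Fr₁ = V₁/√(g·y₁) = 9.12/√(9.81×0.681) = 3.53.
Bélanger equation: y₂/y₁ = ½[√(1 + 8Fr₁²) − 1] = ½[√100.6 − 1] = 4.51.
y₂ = 4.51 × 0.681 = 3.07 m.
E₁ = y₁ + V₁²/2g = 4.92 m. ΔE = (y₂ − y₁)³/(4y₁y₂) = 1.64 m. ΔE/E₁ = 1.64/4.92 = 0.333.

ΔE/E₁ = 0.333 (33.3%)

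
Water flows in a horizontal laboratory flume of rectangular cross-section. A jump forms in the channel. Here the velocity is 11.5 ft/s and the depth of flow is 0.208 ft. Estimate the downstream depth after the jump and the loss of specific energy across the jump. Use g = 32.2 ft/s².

y₂ = 1.21 ft; ΔE = 0.993 ft

Fr₁ = V₁/√(g·y₁) = 11.5/√(32.2×0.208) = 4.44.
Bélanger equation: y₂/y₁ = ½[√(1 + 8Fr₁²) − 1] = ½[√159.0 − 1] = 5.80.
y₂ = 5.80 × 0.208 = 1.21 ft.
Head loss: ΔE = (y₂ − y₁)³/(4y₁y₂) = (1.21 − 0.208)³/(4×0.208×1.21) = 0.998/1.00 = 0.993 ft.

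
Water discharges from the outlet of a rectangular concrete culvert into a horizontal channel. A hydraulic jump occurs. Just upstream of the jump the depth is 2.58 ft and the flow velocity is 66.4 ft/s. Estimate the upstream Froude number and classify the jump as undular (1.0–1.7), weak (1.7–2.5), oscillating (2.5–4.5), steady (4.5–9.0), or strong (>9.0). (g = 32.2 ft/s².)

Fr₁ = V₁/√(g·y₁) = 66.4/√(32.2×2.58) = 7.29.
Fr₁ = 7.29 lies in the steady range.

Fr₁ = 7.29; steady jump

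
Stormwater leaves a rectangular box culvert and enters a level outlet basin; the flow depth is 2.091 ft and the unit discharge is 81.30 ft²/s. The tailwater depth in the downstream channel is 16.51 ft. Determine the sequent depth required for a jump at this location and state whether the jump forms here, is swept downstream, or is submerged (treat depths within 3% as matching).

y₂ = 13.01 ft; the jump is submerged

V₁ = q/y₁ = 81.30/2.091 = 38.88 ft/s. Fr₁ = V₁/√(g·y₁) = 38.88/√(32.2×2.091) = 4.738.
Conjugate-depth relation: y₂/y₁ = ½[√(1 + 8Fr₁²) − 1] = ½[√180.62 − 1] = 6.220.
y₂ = 6.220 × 2.091 = 13.01 ft.
Tailwater y_tw = 16.51 ft: y_tw > y₂, so the jump is submerged.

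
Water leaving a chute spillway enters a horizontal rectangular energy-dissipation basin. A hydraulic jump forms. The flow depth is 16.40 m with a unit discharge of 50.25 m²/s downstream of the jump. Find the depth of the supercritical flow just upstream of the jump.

y₁ = 1.731 m

V₂ = q/y₂ = 50.25/16.40 = 3.064 m/s; Fr₂ = V₂/√(g·y₂) = 0.2416.
The Bélanger relation is symmetric: y₁/y₂ = ½[√(1 + 8Fr₂²) − 1] = ½[√1.4668 − 1] = 0.1056.
y₁ = 0.1056 × 16.40 = 1.731 m.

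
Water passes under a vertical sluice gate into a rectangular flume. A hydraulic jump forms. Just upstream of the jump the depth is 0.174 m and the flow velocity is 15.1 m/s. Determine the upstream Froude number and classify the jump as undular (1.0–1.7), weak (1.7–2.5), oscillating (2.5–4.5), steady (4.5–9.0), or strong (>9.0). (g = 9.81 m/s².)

Fr₁ = V₁/√(g·y₁) = 15.1/√(9.81×0.174) = 11.6.
Fr₁ = 11.6 lies in the strong range.

Fr₁ = 11.6; strong jump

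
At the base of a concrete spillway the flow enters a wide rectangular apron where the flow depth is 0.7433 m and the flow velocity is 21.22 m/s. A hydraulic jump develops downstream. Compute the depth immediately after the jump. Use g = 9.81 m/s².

y₂ = 7.897 m

Fr₁ = V₁/√(g·y₁) = 21.22/√(9.81×0.7433) = 7.858.
Bélanger equation: y₂/y₁ = ½[√(1 + 8Fr₁²) − 1] = ½[√495.02 − 1] = 10.62.
y₂ = 10.62 × 0.7433 = 7.897 m.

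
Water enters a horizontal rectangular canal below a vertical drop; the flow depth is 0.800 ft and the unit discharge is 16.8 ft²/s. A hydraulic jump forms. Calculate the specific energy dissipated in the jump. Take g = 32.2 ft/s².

ΔE = 3.11 ft

V₁ = q/y₁ = 16.8/0.800 = 21.0 ft/s. Fr₁ = V₁/√(g·y₁) = 21.0/√(32.2×0.800) = 4.14.
Sequent-depth ratio: y₂/y₁ = ½[√(1 + 8Fr₁²) − 1] = ½[√138.0 − 1] = 5.37.
y₂ = 5.37 × 0.800 = 4.30 ft.
Head loss: ΔE = (y₂ − y₁)³/(4y₁y₂) = (4.30 − 0.800)³/(4×0.800×4.30) = 42.8/13.8 = 3.11 ft.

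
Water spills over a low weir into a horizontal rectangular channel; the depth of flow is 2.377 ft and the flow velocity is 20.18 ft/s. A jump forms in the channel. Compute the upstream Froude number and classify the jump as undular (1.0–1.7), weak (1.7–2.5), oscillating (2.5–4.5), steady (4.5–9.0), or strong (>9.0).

Fr₁ = 2.307; weak jump

Fr₁ = V₁/√(g·y₁) = 20.18/√(32.2×2.377) = 2.307.
Fr₁ = 2.307 lies in the weak range.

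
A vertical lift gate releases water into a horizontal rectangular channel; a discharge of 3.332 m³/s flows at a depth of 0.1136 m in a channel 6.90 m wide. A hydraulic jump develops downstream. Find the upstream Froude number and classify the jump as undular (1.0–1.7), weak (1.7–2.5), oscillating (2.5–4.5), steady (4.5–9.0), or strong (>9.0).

q = Q/b = 3.332/6.90 = 0.4829 m²/s; V₁ = q/y₁ = 4.251 m/s. Fr₁ = V₁/√(g·y₁) = 4.027.
Fr₁ = 4.027 lies in the oscillating range.

Fr₁ = 4.027; oscillating jump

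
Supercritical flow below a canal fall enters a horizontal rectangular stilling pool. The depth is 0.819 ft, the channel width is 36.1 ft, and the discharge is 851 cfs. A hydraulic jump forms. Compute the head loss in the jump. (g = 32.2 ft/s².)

ΔE = 7.36 ft

q = Q/b = 851/36.1 = 23.6 ft²/s; V₁ = q/y₁ = 28.8 ft/s. Fr₁ = V₁/√(g·y₁) = 5.60.
By Bélanger, y₂/y₁ = ½[√(1 + 8Fr₁²) − 1] = ½[√252.3 − 1] = 7.44.
y₂ = 7.44 × 0.819 = 6.10 ft.
Head loss: ΔE = (y₂ − y₁)³/(4y₁y₂) = (6.10 − 0.819)³/(4×0.819×6.10) = 147/20.0 = 7.36 ft.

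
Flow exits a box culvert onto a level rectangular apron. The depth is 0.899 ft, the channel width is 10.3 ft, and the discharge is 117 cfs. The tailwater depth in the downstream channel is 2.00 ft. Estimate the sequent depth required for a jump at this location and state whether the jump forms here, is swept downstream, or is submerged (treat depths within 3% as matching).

y₂ = 2.57 ft; the jump is swept downstream

q = Q/b = 117/10.3 = 11.4 ft²/s; V₁ = q/y₁ = 12.6 ft/s. Fr₁ = V₁/√(g·y₁) = 2.35.
Sequent-depth ratio: y₂/y₁ = ½[√(1 + 8Fr₁²) − 1] = ½[√45.12 − 1] = 2.86.
y₂ = 2.86 × 0.899 = 2.57 ft.
Tailwater y_tw = 2.00 ft: y_tw < y₂, so the jump is swept downstream.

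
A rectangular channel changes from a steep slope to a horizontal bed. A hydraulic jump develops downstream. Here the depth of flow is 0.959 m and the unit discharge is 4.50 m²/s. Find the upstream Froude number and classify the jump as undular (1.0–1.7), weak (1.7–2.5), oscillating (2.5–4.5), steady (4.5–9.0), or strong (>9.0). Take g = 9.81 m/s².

Fr₁ = 1.53; undular jump

V₁ = q/y₁ = 4.50/0.959 = 4.69 m/s. Fr₁ = V₁/√(g·y₁) = 4.69/√(9.81×0.959) = 1.53.
Fr₁ = 1.53 lies in the undular range.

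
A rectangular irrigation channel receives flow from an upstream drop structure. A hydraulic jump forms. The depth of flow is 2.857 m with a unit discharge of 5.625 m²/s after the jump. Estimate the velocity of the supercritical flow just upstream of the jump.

V₂ = q/y₂ = 5.625/2.857 = 1.969 m/s; Fr₂ = V₂/√(g·y₂) = 0.3719.
The Bélanger relation is symmetric: y₁/y₂ = ½[√(1 + 8Fr₂²) − 1] = ½[√2.1065 − 1] = 0.2257.
y₁ = 0.2257 × 2.857 = 0.6448 m.
V₁ = q/y₁ = 5.625/0.6448 = 8.724 m/s.

V₁ = 8.724 m/s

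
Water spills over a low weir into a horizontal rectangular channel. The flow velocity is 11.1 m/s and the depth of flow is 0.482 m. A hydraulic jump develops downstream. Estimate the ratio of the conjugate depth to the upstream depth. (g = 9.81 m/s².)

y₂/y₁ = 6.74

Fr₁ = V₁/√(g·y₁) = 11.1/√(9.81×0.482) = 5.10.
Bélanger equation: y₂/y₁ = ½[√(1 + 8Fr₁²) − 1] = ½[√209.5 − 1] = 6.74.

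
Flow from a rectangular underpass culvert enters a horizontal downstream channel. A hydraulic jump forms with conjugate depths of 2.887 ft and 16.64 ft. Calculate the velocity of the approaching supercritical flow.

V₁ = 42.57 ft/s

For a rectangular channel the momentum equation gives q² = ½·g·y₁·y₂·(y₁ + y₂) = ½×32.2×2.887×16.64×19.53 = 15103.
q = √15103 = 122.9 ft²/s.
V₁ = q/y₁ = 122.9/2.887 = 42.57 ft/s.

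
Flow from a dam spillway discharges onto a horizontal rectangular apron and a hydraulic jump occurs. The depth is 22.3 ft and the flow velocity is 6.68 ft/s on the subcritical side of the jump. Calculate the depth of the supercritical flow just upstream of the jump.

y₁ = 2.49 ft

Fr₂ = V₂/√(g·y₂) = 6.68/√(32.2×22.3) = 0.249.
From the momentum equation (using Fr₂), y₁/y₂ = ½[√(1 + 8Fr₂²) − 1] = ½[√1.497 − 1] = 0.112.
y₁ = 0.112 × 22.3 = 2.49 ft.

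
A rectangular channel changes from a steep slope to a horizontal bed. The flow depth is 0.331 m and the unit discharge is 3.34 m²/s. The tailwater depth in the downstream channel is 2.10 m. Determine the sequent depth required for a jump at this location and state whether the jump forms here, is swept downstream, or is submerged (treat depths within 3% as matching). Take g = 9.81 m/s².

V₁ = q/y₁ = 3.34/0.331 = 10.1 m/s. Fr₁ = V₁/√(g·y₁) = 10.1/√(9.81×0.331) = 5.60.
Bélanger equation: y₂/y₁ = ½[√(1 + 8Fr₁²) − 1] = ½[√251.9 − 1] = 7.44.
y₂ = 7.44 × 0.331 = 2.46 m.
Tailwater y_tw = 2.10 m: y_tw < y₂, so the jump is swept downstream.

y₂ = 2.46 m; the jump is swept downstream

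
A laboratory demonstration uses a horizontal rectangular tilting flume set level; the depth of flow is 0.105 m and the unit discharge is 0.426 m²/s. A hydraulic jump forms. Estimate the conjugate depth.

V₁ = q/y₁ = 0.426/0.105 = 4.06 m/s. Fr₁ = V₁/√(g·y₁) = 4.06/√(9.81×0.105) = 4.00.
From the momentum equation for a rectangular channel, y₂/y₁ = ½[√(1 + 8Fr₁²) − 1] = ½[√128.8 − 1] = 5.18.
y₂ = 5.18 × 0.105 = 0.543 m.

y₂ = 0.543 m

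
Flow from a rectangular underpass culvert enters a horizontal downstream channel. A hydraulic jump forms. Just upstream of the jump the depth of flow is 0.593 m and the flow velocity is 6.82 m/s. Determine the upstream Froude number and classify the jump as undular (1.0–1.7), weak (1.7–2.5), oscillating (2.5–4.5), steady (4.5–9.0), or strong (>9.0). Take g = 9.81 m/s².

Fr₁ = 2.83; oscillating jump

Fr₁ = V₁/√(g·y₁) = 6.82/√(9.81×0.593) = 2.83.
Fr₁ = 2.83 lies in the oscillating range.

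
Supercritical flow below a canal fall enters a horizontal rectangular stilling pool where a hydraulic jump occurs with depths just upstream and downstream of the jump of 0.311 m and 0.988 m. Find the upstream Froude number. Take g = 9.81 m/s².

For a rectangular channel the momentum equation gives q² = ½·g·y₁·y₂·(y₁ + y₂) = ½×9.81×0.311×0.988×1.30 = 1.96.
q = √1.96 = 1.40 m²/s.
V₁ = q/y₁ = 4.50 m/s; Fr₁ = V₁/√(g·y₁) = 2.58.

Fr₁ = 2.58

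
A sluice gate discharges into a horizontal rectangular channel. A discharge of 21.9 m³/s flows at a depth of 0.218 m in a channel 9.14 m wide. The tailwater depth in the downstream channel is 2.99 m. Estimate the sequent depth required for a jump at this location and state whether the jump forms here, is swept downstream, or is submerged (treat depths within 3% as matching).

y₂ = 2.21 m; the jump is submerged

q = Q/b = 21.9/9.14 = 2.40 m²/s; V₁ = q/y₁ = 11.0 m/s. Fr₁ = V₁/√(g·y₁) = 7.52.
Conjugate-depth relation: y₂/y₁ = ½[√(1 + 8Fr₁²) − 1] = ½[√452.9 − 1] = 10.1.
y₂ = 10.1 × 0.218 = 2.21 m.
Tailwater y_tw = 2.99 m: y_tw > y₂, so the jump is submerged.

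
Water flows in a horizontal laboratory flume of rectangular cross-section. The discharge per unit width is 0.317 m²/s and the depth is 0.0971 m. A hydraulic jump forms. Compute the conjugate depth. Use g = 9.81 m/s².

y₂ = 0.413 m

V₁ = q/y₁ = 0.317/0.0971 = 3.26 m/s. Fr₁ = V₁/√(g·y₁) = 3.26/√(9.81×0.0971) = 3.34.
Conjugate-depth relation: y₂/y₁ = ½[√(1 + 8Fr₁²) − 1] = ½[√90.51 − 1] = 4.26.
y₂ = 4.26 × 0.0971 = 0.413 m.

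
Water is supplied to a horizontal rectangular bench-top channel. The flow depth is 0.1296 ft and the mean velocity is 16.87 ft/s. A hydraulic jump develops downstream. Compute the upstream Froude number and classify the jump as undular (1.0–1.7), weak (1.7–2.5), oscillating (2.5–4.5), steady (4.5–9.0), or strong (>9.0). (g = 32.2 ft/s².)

Fr₁ = V₁/√(g·y₁) = 16.87/√(32.2×0.1296) = 8.258.
Fr₁ = 8.258 lies in the steady range.

Fr₁ = 8.258; steady jump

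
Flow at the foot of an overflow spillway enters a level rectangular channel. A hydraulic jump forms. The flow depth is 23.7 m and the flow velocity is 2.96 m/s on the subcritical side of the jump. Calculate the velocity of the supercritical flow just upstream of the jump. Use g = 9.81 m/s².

V₁ = 42.0 m/s

Fr₂ = V₂/√(g·y₂) = 2.96/√(9.81×23.7) = 0.194.
The Bélanger relation is symmetric: y₁/y₂ = ½[√(1 + 8Fr₂²) − 1] = ½[√1.301 − 1] = 0.0704.
y₁ = 0.0704 × 23.7 = 1.67 m.
V₁ = q/y₁ = 70.2/1.67 = 42.0 m/s.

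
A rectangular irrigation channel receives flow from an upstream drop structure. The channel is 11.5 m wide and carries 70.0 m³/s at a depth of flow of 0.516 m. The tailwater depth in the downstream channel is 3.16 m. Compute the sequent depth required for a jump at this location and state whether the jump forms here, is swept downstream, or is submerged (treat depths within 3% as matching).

y₂ = 3.58 m; the jump is swept downstream

q = Q/b = 70.0/11.5 = 6.09 m²/s; V₁ = q/y₁ = 11.8 m/s. Fr₁ = V₁/√(g·y₁) = 5.24.
Bélanger equation: y₂/y₁ = ½[√(1 + 8Fr₁²) − 1] = ½[√220.9 − 1] = 6.93.
y₂ = 6.93 × 0.516 = 3.58 m.
Tailwater y_tw = 3.16 m: y_tw < y₂, so the jump is swept downstream.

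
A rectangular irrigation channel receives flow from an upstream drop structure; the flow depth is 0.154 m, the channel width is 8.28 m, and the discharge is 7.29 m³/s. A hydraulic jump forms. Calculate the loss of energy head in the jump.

ΔE = 0.836 m

q = Q/b = 7.29/8.28 = 0.880 m²/s; V₁ = q/y₁ = 5.72 m/s. Fr₁ = V₁/√(g·y₁) = 4.65.
Bélanger equation: y₂/y₁ = ½[√(1 + 8Fr₁²) − 1] = ½[√174.1 − 1] = 6.10.
y₂ = 6.10 × 0.154 = 0.939 m.
V₂ = q/y₂ = 0.880/0.939 = 0.938 m/s. E₁ = y₁ + V₁²/2g = 1.82 m; E₂ = y₂ + V₂²/2g = 0.984 m. ΔE = E₁ − E₂ = 0.836 m.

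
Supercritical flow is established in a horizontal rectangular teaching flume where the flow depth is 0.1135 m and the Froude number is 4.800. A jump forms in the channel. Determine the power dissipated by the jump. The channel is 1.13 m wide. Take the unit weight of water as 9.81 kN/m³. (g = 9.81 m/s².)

Fr₁ = 4.800 (given).
Conjugate-depth relation: y₂/y₁ = ½[√(1 + 8Fr₁²) − 1] = ½[√185.32 − 1] = 6.307.
y₂ = 6.307 × 0.1135 = 0.7158 m.
Head loss: ΔE = (y₂ − y₁)³/(4y₁y₂) = (0.7158 − 0.1135)³/(4×0.1135×0.7158) = 0.2185/0.3250 = 0.6723 m.
V₁ = Fr₁·√(g·y₁) = 4.800×√(9.81×0.1135) = 5.065 m/s; q = V₁·y₁ = 0.5749 m²/s. Q = q·b = 0.5749 × 1.13 = 0.6496 m³/s. P = γ·Q·ΔE = 9.81 × 0.6496 × 0.6723 = 4.285 kW.

P = 4.285 kW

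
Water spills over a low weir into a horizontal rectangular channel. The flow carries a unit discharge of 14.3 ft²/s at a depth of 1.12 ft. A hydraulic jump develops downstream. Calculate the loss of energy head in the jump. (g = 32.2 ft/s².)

ΔE = 0.408 ft

V₁ = q/y₁ = 14.3/1.12 = 12.8 ft/s. Fr₁ = V₁/√(g·y₁) = 12.8/√(32.2×1.12) = 2.13.
From the momentum equation for a rectangular channel, y₂/y₁ = ½[√(1 + 8Fr₁²) − 1] = ½[√37.16 − 1] = 2.55.
y₂ = 2.55 × 1.12 = 2.85 ft.
Head loss: ΔE = (y₂ − y₁)³/(4y₁y₂) = (2.85 − 1.12)³/(4×1.12×2.85) = 5.21/12.8 = 0.408 ft.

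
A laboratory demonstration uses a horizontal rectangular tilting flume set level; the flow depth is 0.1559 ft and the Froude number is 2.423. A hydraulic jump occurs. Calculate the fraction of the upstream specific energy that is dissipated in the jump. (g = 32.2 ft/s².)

ΔE/E₁ = 0.162 (16.2%)

Fr₁ = 2.423 (given).
From the momentum equation for a rectangular channel, y₂/y₁ = ½[√(1 + 8Fr₁²) − 1] = ½[√47.967 − 1] = 2.963.
y₂ = 2.963 × 0.1559 = 0.4619 ft.
E₁ = y₁(1 + Fr₁²/2) = 0.1559×(1 + 2.423²/2) = 0.6135 ft. ΔE = (y₂ − y₁)³/(4y₁y₂) = 0.09949 ft. ΔE/E₁ = 0.09949/0.6135 = 0.162.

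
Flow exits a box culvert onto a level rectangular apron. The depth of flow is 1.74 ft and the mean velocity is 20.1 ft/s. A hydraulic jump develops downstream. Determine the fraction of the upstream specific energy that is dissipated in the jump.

Fr₁ = V₁/√(g·y₁) = 20.1/√(32.2×1.74) = 2.69.
Conjugate-depth relation: y₂/y₁ = ½[√(1 + 8Fr₁²) − 1] = ½[√58.69 − 1] = 3.33.
y₂ = 3.33 × 1.74 = 5.79 ft.
E₁ = y₁ + V₁²/2g = 8.01 ft. ΔE = (y₂ − y₁)³/(4y₁y₂) = 1.65 ft. ΔE/E₁ = 1.65/8.01 = 0.206.

ΔE/E₁ = 0.206 (20.6%)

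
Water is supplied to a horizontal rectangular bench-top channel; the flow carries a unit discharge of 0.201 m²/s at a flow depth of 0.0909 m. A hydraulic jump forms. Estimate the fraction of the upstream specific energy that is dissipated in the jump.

V₁ = q/y₁ = 0.201/0.0909 = 2.21 m/s. Fr₁ = V₁/√(g·y₁) = 2.21/√(9.81×0.0909) = 2.34.
Conjugate-depth relation: y₂/y₁ = ½[√(1 + 8Fr₁²) − 1] = ½[√44.87 − 1] = 2.85.
y₂ = 2.85 × 0.0909 = 0.259 m.
E₁ = y₁ + V₁²/2g = 0.340 m. ΔE = (y₂ − y₁)³/(4y₁y₂) = 0.0504 m. ΔE/E₁ = 0.0504/0.340 = 0.148.

ΔE/E₁ = 0.148 (14.8%)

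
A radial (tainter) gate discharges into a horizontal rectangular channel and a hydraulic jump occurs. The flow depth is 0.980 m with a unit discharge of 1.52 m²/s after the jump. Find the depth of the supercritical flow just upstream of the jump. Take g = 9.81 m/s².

V₂ = q/y₂ = 1.52/0.980 = 1.55 m/s; Fr₂ = V₂/√(g·y₂) = 0.500.
Since the conjugate-depth ratio holds either way, y₁/y₂ = ½[√(1 + 8Fr₂²) − 1] = ½[√3.002 − 1] = 0.366.
y₁ = 0.366 × 0.980 = 0.359 m.

y₁ = 0.359 m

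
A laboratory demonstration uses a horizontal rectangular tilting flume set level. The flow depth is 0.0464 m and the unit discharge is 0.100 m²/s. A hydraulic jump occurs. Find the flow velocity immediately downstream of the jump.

V₁ = q/y₁ = 0.100/0.0464 = 2.16 m/s. Fr₁ = V₁/√(g·y₁) = 2.16/√(9.81×0.0464) = 3.19.
Conjugate-depth relation: y₂/y₁ = ½[√(1 + 8Fr₁²) − 1] = ½[√82.63 − 1] = 4.05.
y₂ = 4.05 × 0.0464 = 0.188 m.
V₂ = q/y₂ = 0.100/0.188 = 0.533 m/s.

V₂ = 0.533 m/s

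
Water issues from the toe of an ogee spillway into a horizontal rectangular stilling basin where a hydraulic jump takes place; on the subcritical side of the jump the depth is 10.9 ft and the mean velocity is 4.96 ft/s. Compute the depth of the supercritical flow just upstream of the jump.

y₁ = 1.36 ft

Fr₂ = V₂/√(g·y₂) = 4.96/√(32.2×10.9) = 0.265.
Applying the sequent-depth relation in reverse, y₁/y₂ = ½[√(1 + 8Fr₂²) − 1] = ½[√1.561 − 1] = 0.125.
y₁ = 0.125 × 10.9 = 1.36 ft.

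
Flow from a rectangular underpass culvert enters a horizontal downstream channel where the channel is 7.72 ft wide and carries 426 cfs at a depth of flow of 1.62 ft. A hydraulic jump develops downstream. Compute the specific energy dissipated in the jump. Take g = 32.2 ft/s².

q = Q/b = 426/7.72 = 55.2 ft²/s; V₁ = q/y₁ = 34.1 ft/s. Fr₁ = V₁/√(g·y₁) = 4.72.
Bélanger equation: y₂/y₁ = ½[√(1 + 8Fr₁²) − 1] = ½[√178.9 − 1] = 6.19.
y₂ = 6.19 × 1.62 = 10.0 ft.
V₂ = q/y₂ = 55.2/10.0 = 5.50 ft/s. E₁ = y₁ + V₁²/2g = 19.6 ft; E₂ = y₂ + V₂²/2g = 10.5 ft. ΔE = E₁ − E₂ = 9.14 ft.

ΔE = 9.14 ft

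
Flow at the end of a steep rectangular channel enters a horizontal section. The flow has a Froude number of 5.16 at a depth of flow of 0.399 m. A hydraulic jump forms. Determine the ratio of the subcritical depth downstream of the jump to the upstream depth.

y₂/y₁ = 6.81

Fr₁ = 5.16 (given).
From the momentum equation for a rectangular channel, y₂/y₁ = ½[√(1 + 8Fr₁²) − 1] = ½[√214.0 − 1] = 6.81.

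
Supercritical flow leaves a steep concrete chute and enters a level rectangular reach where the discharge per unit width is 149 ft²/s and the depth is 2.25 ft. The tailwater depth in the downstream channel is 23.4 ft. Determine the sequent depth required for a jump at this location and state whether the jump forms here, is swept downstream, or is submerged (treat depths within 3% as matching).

y₂ = 23.7 ft; the jump forms here

V₁ = q/y₁ = 149/2.25 = 66.2 ft/s. Fr₁ = V₁/√(g·y₁) = 66.2/√(32.2×2.25) = 7.78.
Sequent-depth ratio: y₂/y₁ = ½[√(1 + 8Fr₁²) − 1] = ½[√485.2 − 1] = 10.5.
y₂ = 10.5 × 2.25 = 23.7 ft.
Tailwater y_tw = 23.4 ft: y_tw ≈ y₂, so the jump forms here.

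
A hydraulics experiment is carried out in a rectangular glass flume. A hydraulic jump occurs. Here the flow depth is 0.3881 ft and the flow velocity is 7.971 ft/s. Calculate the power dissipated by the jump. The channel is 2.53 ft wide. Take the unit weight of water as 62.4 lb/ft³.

P = 0.1629 hp

Fr₁ = V₁/√(g·y₁) = 7.971/√(32.2×0.3881) = 2.255.
Conjugate-depth relation: y₂/y₁ = ½[√(1 + 8Fr₁²) − 1] = ½[√41.674 − 1] = 2.728.
y₂ = 2.728 × 0.3881 = 1.059 ft.
q = V₁·y₁ = 7.971 × 0.3881 = 3.094 ft²/s. V₂ = q/y₂ = 3.094/1.059 = 2.922 ft/s. E₁ = y₁ + V₁²/2g = 1.375 ft; E₂ = y₂ + V₂²/2g = 1.191 ft. ΔE = E₁ − E₂ = 0.1835 ft.
Q = q·b = 3.094 × 2.53 = 7.827 cfs. P = γ·Q·ΔE/550 = 62.4 × 7.827 × 0.1835 / 550 = 0.1629 hp.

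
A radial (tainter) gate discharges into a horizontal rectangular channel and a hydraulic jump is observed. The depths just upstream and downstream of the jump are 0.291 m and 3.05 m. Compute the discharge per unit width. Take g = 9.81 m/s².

q = 3.81 m²/s

For a rectangular channel the momentum equation gives q² = ½·g·y₁·y₂·(y₁ + y₂) = ½×9.81×0.291×3.05×3.34 = 14.5.
q = √14.5 = 3.81 m²/s.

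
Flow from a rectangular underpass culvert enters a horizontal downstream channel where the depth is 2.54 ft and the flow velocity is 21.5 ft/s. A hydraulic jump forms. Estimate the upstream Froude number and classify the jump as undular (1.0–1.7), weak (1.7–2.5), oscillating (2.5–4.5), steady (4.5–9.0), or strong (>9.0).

Fr₁ = 2.38; weak jump

Fr₁ = V₁/√(g·y₁) = 21.5/√(32.2×2.54) = 2.38.
Fr₁ = 2.38 lies in the weak range.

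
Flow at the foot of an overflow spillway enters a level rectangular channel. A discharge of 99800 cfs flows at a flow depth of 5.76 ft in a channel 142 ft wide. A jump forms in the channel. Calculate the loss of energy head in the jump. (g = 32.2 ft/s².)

ΔE = 165 ft

q = Q/b = 99800/142 = 703 ft²/s; V₁ = q/y₁ = 122 ft/s. Fr₁ = V₁/√(g·y₁) = 8.96.
Bélanger equation: y₂/y₁ = ½[√(1 + 8Fr₁²) − 1] = ½[√643.2 − 1] = 12.2.
y₂ = 12.2 × 5.76 = 70.2 ft.
V₂ = q/y₂ = 703/70.2 = 10.0 ft/s. E₁ = y₁ + V₁²/2g = 237 ft; E₂ = y₂ + V₂²/2g = 71.7 ft. ΔE = E₁ − E₂ = 165 ft.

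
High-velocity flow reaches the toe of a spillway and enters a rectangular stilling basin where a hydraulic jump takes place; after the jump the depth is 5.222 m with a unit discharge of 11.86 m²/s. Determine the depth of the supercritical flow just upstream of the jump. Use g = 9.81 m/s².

V₂ = q/y₂ = 11.86/5.222 = 2.271 m/s; Fr₂ = V₂/√(g·y₂) = 0.3173.
Applying the sequent-depth relation in reverse, y₁/y₂ = ½[√(1 + 8Fr₂²) − 1] = ½[√1.8055 − 1] = 0.1718.
y₁ = 0.1718 × 5.222 = 0.8974 m.

y₁ = 0.8974 m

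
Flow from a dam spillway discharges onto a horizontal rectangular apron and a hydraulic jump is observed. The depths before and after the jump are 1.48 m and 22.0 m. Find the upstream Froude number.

For a rectangular channel the momentum equation gives q² = ½·g·y₁·y₂·(y₁ + y₂) = ½×9.81×1.48×22.0×23.5 = 3750.
q = √3750 = 61.2 m²/s.
V₁ = q/y₁ = 41.4 m/s; Fr₁ = V₁/√(g·y₁) = 10.9.

Fr₁ = 10.9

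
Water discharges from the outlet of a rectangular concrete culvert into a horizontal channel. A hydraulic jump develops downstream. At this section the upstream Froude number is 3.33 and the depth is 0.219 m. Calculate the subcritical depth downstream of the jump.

y₂ = 0.928 m

Fr₁ = 3.33 (given).
From the momentum equation for a rectangular channel, y₂/y₁ = ½[√(1 + 8Fr₁²) − 1] = ½[√89.71 − 1] = 4.24.
y₂ = 4.24 × 0.219 = 0.928 m.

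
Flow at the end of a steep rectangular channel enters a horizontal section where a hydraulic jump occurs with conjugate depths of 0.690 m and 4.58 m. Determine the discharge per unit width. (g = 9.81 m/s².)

q = 9.04 m²/s

For a rectangular channel the momentum equation gives q² = ½·g·y₁·y₂·(y₁ + y₂) = ½×9.81×0.690×4.58×5.27 = 81.7.
q = √81.7 = 9.04 m²/s.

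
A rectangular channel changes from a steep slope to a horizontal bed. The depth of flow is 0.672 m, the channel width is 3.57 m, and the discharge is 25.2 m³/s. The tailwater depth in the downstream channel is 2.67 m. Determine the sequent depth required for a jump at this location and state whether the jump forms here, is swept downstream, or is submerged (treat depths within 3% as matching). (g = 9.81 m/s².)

q = Q/b = 25.2/3.57 = 7.06 m²/s; V₁ = q/y₁ = 10.5 m/s. Fr₁ = V₁/√(g·y₁) = 4.09.
From the momentum equation for a rectangular channel, y₂/y₁ = ½[√(1 + 8Fr₁²) − 1] = ½[√134.9 − 1] = 5.31.
y₂ = 5.31 × 0.672 = 3.57 m.
Tailwater y_tw = 2.67 m: y_tw < y₂, so the jump is swept downstream.

y₂ = 3.57 m; the jump is swept downstream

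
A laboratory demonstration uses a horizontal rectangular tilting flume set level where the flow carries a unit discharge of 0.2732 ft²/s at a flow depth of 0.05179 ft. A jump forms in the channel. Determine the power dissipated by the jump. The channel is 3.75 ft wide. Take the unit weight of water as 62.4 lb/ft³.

P = 0.02256 hp

V₁ = q/y₁ = 0.2732/0.05179 = 5.275 ft/s. Fr₁ = V₁/√(g·y₁) = 5.275/√(32.2×0.05179) = 4.085.
By Bélanger, y₂/y₁ = ½[√(1 + 8Fr₁²) − 1] = ½[√134.49 − 1] = 5.299.
y₂ = 5.299 × 0.05179 = 0.2744 ft.
Head loss: ΔE = (y₂ − y₁)³/(4y₁y₂) = (0.2744 − 0.05179)³/(4×0.05179×0.2744) = 0.01103/0.05685 = 0.1941 ft.
Q = q·b = 0.2732 × 3.75 = 1.024 cfs. P = γ·Q·ΔE/550 = 62.4 × 1.024 × 0.1941 / 550 = 0.02256 hp.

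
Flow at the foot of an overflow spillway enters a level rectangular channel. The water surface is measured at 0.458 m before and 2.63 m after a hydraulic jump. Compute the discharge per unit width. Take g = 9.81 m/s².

q = 4.27 m²/s

For a rectangular channel the momentum equation gives q² = ½·g·y₁·y₂·(y₁ + y₂) = ½×9.81×0.458×2.63×3.09 = 18.2.
q = √18.2 = 4.27 m²/s.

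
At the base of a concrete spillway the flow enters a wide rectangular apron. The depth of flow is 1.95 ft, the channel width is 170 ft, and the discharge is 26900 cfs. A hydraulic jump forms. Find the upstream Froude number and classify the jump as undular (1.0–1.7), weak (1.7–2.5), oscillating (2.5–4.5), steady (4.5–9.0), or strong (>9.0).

Fr₁ = 10.2; strong jump

q = Q/b = 26900/170 = 158 ft²/s; V₁ = q/y₁ = 81.1 ft/s. Fr₁ = V₁/√(g·y₁) = 10.2.
Fr₁ = 10.2 lies in the strong range.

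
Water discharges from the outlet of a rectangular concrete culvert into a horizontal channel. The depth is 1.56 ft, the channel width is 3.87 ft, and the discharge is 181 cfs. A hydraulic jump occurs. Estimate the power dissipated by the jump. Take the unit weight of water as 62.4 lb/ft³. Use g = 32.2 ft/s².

q = Q/b = 181/3.87 = 46.8 ft²/s; V₁ = q/y₁ = 30.0 ft/s. Fr₁ = V₁/√(g·y₁) = 4.23.
Sequent-depth ratio: y₂/y₁ = ½[√(1 + 8Fr₁²) − 1] = ½[√144.2 − 1] = 5.50.
y₂ = 5.50 × 1.56 = 8.58 ft.
Head loss: ΔE = (y₂ − y₁)³/(4y₁y₂) = (8.58 − 1.56)³/(4×1.56×8.58) = 347/53.6 = 6.47 ft.
P = γ·Q·ΔE/550 = 62.4 × 181 × 6.47 / 550 = 133 hp.

P = 133 hp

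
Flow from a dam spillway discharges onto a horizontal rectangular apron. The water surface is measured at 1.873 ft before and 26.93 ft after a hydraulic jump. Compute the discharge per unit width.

q = 152.9 ft²/s

For a rectangular channel the momentum equation gives q² = ½·g·y₁·y₂·(y₁ + y₂) = ½×32.2×1.873×26.93×28.80 = 23390.
q = √23390 = 152.9 ft²/s.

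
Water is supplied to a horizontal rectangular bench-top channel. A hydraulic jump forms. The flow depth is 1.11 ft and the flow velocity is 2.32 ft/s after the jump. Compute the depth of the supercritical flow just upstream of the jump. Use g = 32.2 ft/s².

y₁ = 0.269 ft

Fr₂ = V₂/√(g·y₂) = 2.32/√(32.2×1.11) = 0.388.
The Bélanger relation is symmetric: y₁/y₂ = ½[√(1 + 8Fr₂²) − 1] = ½[√2.205 − 1] = 0.242.
y₁ = 0.242 × 1.11 = 0.269 ft.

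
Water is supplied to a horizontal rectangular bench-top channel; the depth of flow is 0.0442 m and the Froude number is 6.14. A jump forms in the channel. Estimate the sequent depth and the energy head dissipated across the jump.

y₂ = 0.362 m; ΔE = 0.503 m

Fr₁ = 6.14 (given).
From the momentum equation for a rectangular channel, y₂/y₁ = ½[√(1 + 8Fr₁²) − 1] = ½[√302.6 − 1] = 8.20.
y₂ = 8.20 × 0.0442 = 0.362 m.
V₁ = Fr₁·√(g·y₁) = 6.14×√(9.81×0.0442) = 4.04 m/s; q = V₁·y₁ = 0.179 m²/s. V₂ = q/y₂ = 0.179/0.362 = 0.493 m/s. E₁ = y₁ + V₁²/2g = 0.877 m; E₂ = y₂ + V₂²/2g = 0.375 m. ΔE = E₁ − E₂ = 0.503 m.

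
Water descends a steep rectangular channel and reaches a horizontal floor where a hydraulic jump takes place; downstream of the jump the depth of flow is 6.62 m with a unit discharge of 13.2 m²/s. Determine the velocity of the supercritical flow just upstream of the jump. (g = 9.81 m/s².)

V₂ = q/y₂ = 13.2/6.62 = 1.99 m/s; Fr₂ = V₂/√(g·y₂) = 0.247.
From the momentum equation (using Fr₂), y₁/y₂ = ½[√(1 + 8Fr₂²) − 1] = ½[√1.490 − 1] = 0.110.
y₁ = 0.110 × 6.62 = 0.730 m.
V₁ = q/y₁ = 13.2/0.730 = 18.1 m/s.

V₁ = 18.1 m/s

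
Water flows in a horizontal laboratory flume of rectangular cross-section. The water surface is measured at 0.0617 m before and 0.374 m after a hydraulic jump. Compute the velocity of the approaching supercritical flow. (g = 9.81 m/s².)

For a rectangular channel the momentum equation gives q² = ½·g·y₁·y₂·(y₁ + y₂) = ½×9.81×0.0617×0.374×0.436 = 0.0493.
q = √0.0493 = 0.222 m²/s.
V₁ = q/y₁ = 0.222/0.0617 = 3.60 m/s.

V₁ = 3.60 m/s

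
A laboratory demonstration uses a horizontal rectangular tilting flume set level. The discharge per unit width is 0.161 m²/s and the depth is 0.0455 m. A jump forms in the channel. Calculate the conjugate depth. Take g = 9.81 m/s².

V₁ = q/y₁ = 0.161/0.0455 = 3.54 m/s. Fr₁ = V₁/√(g·y₁) = 3.54/√(9.81×0.0455) = 5.30.
Conjugate-depth relation: y₂/y₁ = ½[√(1 + 8Fr₁²) − 1] = ½[√225.4 − 1] = 7.01.
y₂ = 7.01 × 0.0455 = 0.319 m.

y₂ = 0.319 m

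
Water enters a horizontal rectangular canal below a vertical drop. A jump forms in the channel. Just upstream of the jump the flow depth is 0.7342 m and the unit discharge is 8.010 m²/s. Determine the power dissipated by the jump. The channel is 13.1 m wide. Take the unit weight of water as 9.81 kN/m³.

P = 2792 kW

V₁ = q/y₁ = 8.010/0.7342 = 10.91 m/s. Fr₁ = V₁/√(g·y₁) = 10.91/√(9.81×0.7342) = 4.065.
From the momentum equation for a rectangular channel, y₂/y₁ = ½[√(1 + 8Fr₁²) − 1] = ½[√133.20 − 1] = 5.271.
y₂ = 5.271 × 0.7342 = 3.870 m.
Head loss: ΔE = (y₂ − y₁)³/(4y₁y₂) = (3.870 − 0.7342)³/(4×0.7342×3.870) = 30.83/11.36 = 2.713 m.
Q = q·b = 8.010 × 13.1 = 104.9 m³/s. P = γ·Q·ΔE = 9.81 × 104.9 × 2.713 = 2792 kW.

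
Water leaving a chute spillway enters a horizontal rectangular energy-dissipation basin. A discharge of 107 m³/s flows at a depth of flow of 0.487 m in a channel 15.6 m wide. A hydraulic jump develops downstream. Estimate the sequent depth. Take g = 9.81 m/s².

y₂ = 4.20 m

q = Q/b = 107/15.6 = 6.86 m²/s; V₁ = q/y₁ = 14.1 m/s. Fr₁ = V₁/√(g·y₁) = 6.44.
By Bélanger, y₂/y₁ = ½[√(1 + 8Fr₁²) − 1] = ½[√333.2 − 1] = 8.63.
y₂ = 8.63 × 0.487 = 4.20 m.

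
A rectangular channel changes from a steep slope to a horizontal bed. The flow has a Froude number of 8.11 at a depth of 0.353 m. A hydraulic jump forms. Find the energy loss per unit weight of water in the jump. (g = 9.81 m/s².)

Fr₁ = 8.11 (given).
Bélanger equation: y₂/y₁ = ½[√(1 + 8Fr₁²) − 1] = ½[√527.2 − 1] = 11.0.
y₂ = 11.0 × 0.353 = 3.88 m.
Head loss: ΔE = (y₂ − y₁)³/(4y₁y₂) = (3.88 − 0.353)³/(4×0.353×3.88) = 43.7/5.47 = 7.99 m.

ΔE = 7.99 m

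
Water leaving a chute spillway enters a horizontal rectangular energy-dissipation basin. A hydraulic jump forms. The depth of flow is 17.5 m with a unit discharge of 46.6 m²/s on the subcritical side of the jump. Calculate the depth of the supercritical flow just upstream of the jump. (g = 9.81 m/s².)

y₁ = 1.34 m

V₂ = q/y₂ = 46.6/17.5 = 2.66 m/s; Fr₂ = V₂/√(g·y₂) = 0.203.
Applying the sequent-depth relation in reverse, y₁/y₂ = ½[√(1 + 8Fr₂²) − 1] = ½[√1.330 − 1] = 0.0767.
y₁ = 0.0767 × 17.5 = 1.34 m.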